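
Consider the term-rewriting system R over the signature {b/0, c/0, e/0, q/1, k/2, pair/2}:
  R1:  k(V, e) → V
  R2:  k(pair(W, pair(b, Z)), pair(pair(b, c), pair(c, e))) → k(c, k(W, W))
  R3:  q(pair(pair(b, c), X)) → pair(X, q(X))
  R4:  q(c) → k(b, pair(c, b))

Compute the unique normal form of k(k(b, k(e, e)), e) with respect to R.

1. k(k(b, k(e, e)), e)  →  k(b, k(e, e))   [R1 at ε]
2. k(b, k(e, e))  →  k(b, e)   [R1 at 2]
3. k(b, e)  →  b   [R1 at ε]

b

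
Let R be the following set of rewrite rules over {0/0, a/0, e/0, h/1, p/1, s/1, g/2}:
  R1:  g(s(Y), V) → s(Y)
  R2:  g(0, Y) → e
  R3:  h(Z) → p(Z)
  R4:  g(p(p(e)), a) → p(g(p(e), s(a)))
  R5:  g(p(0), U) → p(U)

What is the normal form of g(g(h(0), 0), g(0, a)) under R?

1. g(g(h(0), 0), g(0, a))  →  g(g(p(0), 0), g(0, a))   [R3 at 1.1]
2. g(g(p(0), 0), g(0, a))  →  g(p(0), g(0, a))   [R5 at 1]
3. g(p(0), g(0, a))  →  p(g(0, a))   [R5 at ε]
4. p(g(0, a))  →  p(e)   [R2 at 1]

p(e)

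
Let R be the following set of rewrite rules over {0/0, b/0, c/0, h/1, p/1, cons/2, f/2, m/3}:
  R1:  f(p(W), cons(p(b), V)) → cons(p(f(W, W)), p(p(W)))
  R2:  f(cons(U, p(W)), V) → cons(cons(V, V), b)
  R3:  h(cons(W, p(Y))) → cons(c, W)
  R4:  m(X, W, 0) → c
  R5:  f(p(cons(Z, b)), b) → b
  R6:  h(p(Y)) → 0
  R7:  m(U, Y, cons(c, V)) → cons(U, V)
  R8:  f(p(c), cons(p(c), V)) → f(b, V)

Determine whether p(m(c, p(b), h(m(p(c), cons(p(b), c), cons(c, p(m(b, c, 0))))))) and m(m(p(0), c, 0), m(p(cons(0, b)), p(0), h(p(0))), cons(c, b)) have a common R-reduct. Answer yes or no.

no — NF(t₁) = p(cons(c, p(c))), NF(t₂) = cons(c, b)

Reduce t₁ = p(m(c, p(b), h(m(p(c), cons(p(b), c), cons(c, p(m(b, c, 0))))))):
1. p(m(c, p(b), h(m(p(c), cons(p(b), c), cons(c, p(m(b, c, 0)))))))  →  p(m(c, p(b), h(cons(p(c), p(m(b, c, 0))))))   [R7 at 1.3.1]
2. p(m(c, p(b), h(cons(p(c), p(m(b, c, 0))))))  →  p(m(c, p(b), cons(c, p(c))))   [R3 at 1.3]
3. p(m(c, p(b), cons(c, p(c))))  →  p(cons(c, p(c)))   [R7 at 1]

Reduce t₂ = m(m(p(0), c, 0), m(p(cons(0, b)), p(0), h(p(0))), cons(c, b)):
1. m(m(p(0), c, 0), m(p(cons(0, b)), p(0), h(p(0))), cons(c, b))  →  cons(m(p(0), c, 0), b)   [R7 at ε]
2. cons(m(p(0), c, 0), b)  →  cons(c, b)   [R4 at 1]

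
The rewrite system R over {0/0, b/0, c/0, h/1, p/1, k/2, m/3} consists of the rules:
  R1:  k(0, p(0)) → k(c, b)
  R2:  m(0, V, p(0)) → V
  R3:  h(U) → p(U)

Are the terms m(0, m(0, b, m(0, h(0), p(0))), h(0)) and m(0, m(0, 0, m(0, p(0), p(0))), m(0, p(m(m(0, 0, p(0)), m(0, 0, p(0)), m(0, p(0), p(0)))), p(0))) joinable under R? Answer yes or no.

Reduce t₁ = m(0, m(0, b, m(0, h(0), p(0))), h(0)):
1. m(0, m(0, b, m(0, h(0), p(0))), h(0))  →  m(0, m(0, b, h(0)), h(0))   [R2 at 2.3]
2. m(0, m(0, b, h(0)), h(0))  →  m(0, m(0, b, p(0)), h(0))   [R3 at 2.3]
3. m(0, m(0, b, p(0)), h(0))  →  m(0, b, h(0))   [R2 at 2]
4. m(0, b, h(0))  →  m(0, b, p(0))   [R3 at 3]
5. m(0, b, p(0))  →  b   [R2 at ε]

Reduce t₂ = m(0, m(0, 0, m(0, p(0), p(0))), m(0, p(m(m(0, 0, p(0)), m(0, 0, p(0)), m(0, p(0), p(0)))), p(0))):
1. m(0, m(0, 0, m(0, p(0), p(0))), m(0, p(m(m(0, 0, p(0)), m(0, 0, p(0)), m(0, p(0), p(0)))), p(0)))  →  m(0, m(0, 0, p(0)), m(0, p(m(m(0, 0, p(0)), m(0, 0, p(0)), m(0, p(0), p(0)))), p(0)))   [R2 at 2.3]
2. m(0, m(0, 0, p(0)), m(0, p(m(m(0, 0, p(0)), m(0, 0, p(0)), m(0, p(0), p(0)))), p(0)))  →  m(0, 0, m(0, p(m(m(0, 0, p(0)), m(0, 0, p(0)), m(0, p(0), p(0)))), p(0)))   [R2 at 2]
3. m(0, 0, m(0, p(m(m(0, 0, p(0)), m(0, 0, p(0)), m(0, p(0), p(0)))), p(0)))  →  m(0, 0, p(m(m(0, 0, p(0)), m(0, 0, p(0)), m(0, p(0), p(0)))))   [R2 at 3]
4. m(0, 0, p(m(m(0, 0, p(0)), m(0, 0, p(0)), m(0, p(0), p(0)))))  →  m(0, 0, p(m(0, m(0, 0, p(0)), m(0, p(0), p(0)))))   [R2 at 3.1.1]
5. m(0, 0, p(m(0, m(0, 0, p(0)), m(0, p(0), p(0)))))  →  m(0, 0, p(m(0, 0, m(0, p(0), p(0)))))   [R2 at 3.1.2]
6. m(0, 0, p(m(0, 0, m(0, p(0), p(0)))))  →  m(0, 0, p(m(0, 0, p(0))))   [R2 at 3.1.3]
7. m(0, 0, p(m(0, 0, p(0))))  →  m(0, 0, p(0))   [R2 at 3.1]
8. m(0, 0, p(0))  →  0   [R2 at ε]

no — NF(t₁) = b, NF(t₂) = 0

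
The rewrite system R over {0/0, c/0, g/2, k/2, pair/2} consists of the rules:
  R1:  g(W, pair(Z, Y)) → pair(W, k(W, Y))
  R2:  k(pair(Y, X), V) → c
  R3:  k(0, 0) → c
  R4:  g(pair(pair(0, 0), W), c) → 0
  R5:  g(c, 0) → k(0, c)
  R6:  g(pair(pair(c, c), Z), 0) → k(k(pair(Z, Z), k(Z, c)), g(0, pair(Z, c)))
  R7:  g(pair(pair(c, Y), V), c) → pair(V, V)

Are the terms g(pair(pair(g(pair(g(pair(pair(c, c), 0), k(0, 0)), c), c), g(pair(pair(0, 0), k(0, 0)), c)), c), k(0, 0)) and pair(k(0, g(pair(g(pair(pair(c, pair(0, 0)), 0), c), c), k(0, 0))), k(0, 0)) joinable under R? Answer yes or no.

no — NF(t₁) = 0, NF(t₂) = pair(c, c)

Reduce t₁ = g(pair(pair(g(pair(g(pair(pair(c, c), 0), k(0, 0)), c), c), g(pair(pair(0, 0), k(0, 0)), c)), c), k(0, 0)):
1. g(pair(pair(g(pair(g(pair(pair(c, c), 0), k(0, 0)), c), c), g(pair(pair(0, 0), k(0, 0)), c)), c), k(0, 0))  →  g(pair(pair(g(pair(g(pair(pair(c, c), 0), c), c), c), g(pair(pair(0, 0), k(0, 0)), c)), c), k(0, 0))   [R3 at 1.1.1.1.1.2]
2. g(pair(pair(g(pair(g(pair(pair(c, c), 0), c), c), c), g(pair(pair(0, 0), k(0, 0)), c)), c), k(0, 0))  →  g(pair(pair(g(pair(pair(0, 0), c), c), g(pair(pair(0, 0), k(0, 0)), c)), c), k(0, 0))   [R7 at 1.1.1.1.1]
3. g(pair(pair(g(pair(pair(0, 0), c), c), g(pair(pair(0, 0), k(0, 0)), c)), c), k(0, 0))  →  g(pair(pair(0, g(pair(pair(0, 0), k(0, 0)), c)), c), k(0, 0))   [R4 at 1.1.1]
4. g(pair(pair(0, g(pair(pair(0, 0), k(0, 0)), c)), c), k(0, 0))  →  g(pair(pair(0, 0), c), k(0, 0))   [R4 at 1.1.2]
5. g(pair(pair(0, 0), c), k(0, 0))  →  g(pair(pair(0, 0), c), c)   [R3 at 2]
6. g(pair(pair(0, 0), c), c)  →  0   [R4 at ε]

Reduce t₂ = pair(k(0, g(pair(g(pair(pair(c, pair(0, 0)), 0), c), c), k(0, 0))), k(0, 0)):
1. pair(k(0, g(pair(g(pair(pair(c, pair(0, 0)), 0), c), c), k(0, 0))), k(0, 0))  →  pair(k(0, g(pair(pair(0, 0), c), k(0, 0))), k(0, 0))   [R7 at 1.2.1.1]
2. pair(k(0, g(pair(pair(0, 0), c), k(0, 0))), k(0, 0))  →  pair(k(0, g(pair(pair(0, 0), c), c)), k(0, 0))   [R3 at 1.2.2]
3. pair(k(0, g(pair(pair(0, 0), c), c)), k(0, 0))  →  pair(k(0, 0), k(0, 0))   [R4 at 1.2]
4. pair(k(0, 0), k(0, 0))  →  pair(c, k(0, 0))   [R3 at 1]
5. pair(c, k(0, 0))  →  pair(c, c)   [R3 at 2]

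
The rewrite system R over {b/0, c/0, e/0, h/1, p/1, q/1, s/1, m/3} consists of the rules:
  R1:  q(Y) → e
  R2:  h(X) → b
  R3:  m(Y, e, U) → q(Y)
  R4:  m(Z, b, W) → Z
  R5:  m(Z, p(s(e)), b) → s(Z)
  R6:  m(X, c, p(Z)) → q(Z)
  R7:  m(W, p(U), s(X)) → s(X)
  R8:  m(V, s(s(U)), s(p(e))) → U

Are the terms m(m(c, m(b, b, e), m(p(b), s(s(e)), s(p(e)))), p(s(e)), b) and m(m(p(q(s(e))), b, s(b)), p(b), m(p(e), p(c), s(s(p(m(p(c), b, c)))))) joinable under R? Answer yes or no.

no — NF(t₁) = s(c), NF(t₂) = s(s(p(p(c))))

Reduce t₁ = m(m(c, m(b, b, e), m(p(b), s(s(e)), s(p(e)))), p(s(e)), b):
1. m(m(c, m(b, b, e), m(p(b), s(s(e)), s(p(e)))), p(s(e)), b)  →  s(m(c, m(b, b, e), m(p(b), s(s(e)), s(p(e)))))   [R5 at ε]
2. s(m(c, m(b, b, e), m(p(b), s(s(e)), s(p(e)))))  →  s(m(c, b, m(p(b), s(s(e)), s(p(e)))))   [R4 at 1.2]
3. s(m(c, b, m(p(b), s(s(e)), s(p(e)))))  →  s(c)   [R4 at 1]

Reduce t₂ = m(m(p(q(s(e))), b, s(b)), p(b), m(p(e), p(c), s(s(p(m(p(c), b, c)))))):
1. m(m(p(q(s(e))), b, s(b)), p(b), m(p(e), p(c), s(s(p(m(p(c), b, c))))))  →  m(p(q(s(e))), p(b), m(p(e), p(c), s(s(p(m(p(c), b, c))))))   [R4 at 1]
2. m(p(q(s(e))), p(b), m(p(e), p(c), s(s(p(m(p(c), b, c))))))  →  m(p(e), p(b), m(p(e), p(c), s(s(p(m(p(c), b, c))))))   [R1 at 1.1]
3. m(p(e), p(b), m(p(e), p(c), s(s(p(m(p(c), b, c))))))  →  m(p(e), p(b), s(s(p(m(p(c), b, c)))))   [R7 at 3]
4. m(p(e), p(b), s(s(p(m(p(c), b, c)))))  →  s(s(p(m(p(c), b, c))))   [R7 at ε]
5. s(s(p(m(p(c), b, c))))  →  s(s(p(p(c))))   [R4 at 1.1.1]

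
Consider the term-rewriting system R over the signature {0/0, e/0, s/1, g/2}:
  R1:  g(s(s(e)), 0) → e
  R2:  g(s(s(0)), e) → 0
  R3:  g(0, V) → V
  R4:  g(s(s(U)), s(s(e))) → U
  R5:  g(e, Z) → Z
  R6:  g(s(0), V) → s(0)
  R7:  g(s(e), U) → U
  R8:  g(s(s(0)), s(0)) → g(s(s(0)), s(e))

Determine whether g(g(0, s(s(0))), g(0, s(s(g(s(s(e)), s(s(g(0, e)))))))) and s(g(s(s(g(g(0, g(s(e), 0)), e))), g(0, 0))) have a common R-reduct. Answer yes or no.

no — NF(t₁) = 0, NF(t₂) = s(e)

Reduce t₁ = g(g(0, s(s(0))), g(0, s(s(g(s(s(e)), s(s(g(0, e)))))))):
1. g(g(0, s(s(0))), g(0, s(s(g(s(s(e)), s(s(g(0, e))))))))  →  g(s(s(0)), g(0, s(s(g(s(s(e)), s(s(g(0, e))))))))   [R3 at 1]
2. g(s(s(0)), g(0, s(s(g(s(s(e)), s(s(g(0, e))))))))  →  g(s(s(0)), s(s(g(s(s(e)), s(s(g(0, e)))))))   [R3 at 2]
3. g(s(s(0)), s(s(g(s(s(e)), s(s(g(0, e)))))))  →  g(s(s(0)), s(s(g(s(s(e)), s(s(e))))))   [R3 at 2.1.1.2.1.1]
4. g(s(s(0)), s(s(g(s(s(e)), s(s(e))))))  →  g(s(s(0)), s(s(e)))   [R4 at 2.1.1]
5. g(s(s(0)), s(s(e)))  →  0   [R4 at ε]

Reduce t₂ = s(g(s(s(g(g(0, g(s(e), 0)), e))), g(0, 0))):
1. s(g(s(s(g(g(0, g(s(e), 0)), e))), g(0, 0)))  →  s(g(s(s(g(g(s(e), 0), e))), g(0, 0)))   [R3 at 1.1.1.1.1]
2. s(g(s(s(g(g(s(e), 0), e))), g(0, 0)))  →  s(g(s(s(g(0, e))), g(0, 0)))   [R7 at 1.1.1.1.1]
3. s(g(s(s(g(0, e))), g(0, 0)))  →  s(g(s(s(e)), g(0, 0)))   [R3 at 1.1.1.1]
4. s(g(s(s(e)), g(0, 0)))  →  s(g(s(s(e)), 0))   [R3 at 1.2]
5. s(g(s(s(e)), 0))  →  s(e)   [R1 at 1]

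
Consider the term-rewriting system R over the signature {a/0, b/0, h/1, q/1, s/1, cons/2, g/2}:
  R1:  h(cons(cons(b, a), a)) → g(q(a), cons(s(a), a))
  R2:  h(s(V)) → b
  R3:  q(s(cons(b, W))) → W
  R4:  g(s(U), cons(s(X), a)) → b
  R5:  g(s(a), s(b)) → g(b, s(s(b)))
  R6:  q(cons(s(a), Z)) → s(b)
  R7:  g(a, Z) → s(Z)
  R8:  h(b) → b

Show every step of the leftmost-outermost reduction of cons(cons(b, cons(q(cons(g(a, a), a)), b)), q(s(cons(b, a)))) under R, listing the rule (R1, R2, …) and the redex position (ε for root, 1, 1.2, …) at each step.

1. cons(cons(b, cons(q(cons(g(a, a), a)), b)), q(s(cons(b, a))))  →  cons(cons(b, cons(q(cons(s(a), a)), b)), q(s(cons(b, a))))   [R7 at 1.2.1.1.1]
2. cons(cons(b, cons(q(cons(s(a), a)), b)), q(s(cons(b, a))))  →  cons(cons(b, cons(s(b), b)), q(s(cons(b, a))))   [R6 at 1.2.1]
3. cons(cons(b, cons(s(b), b)), q(s(cons(b, a))))  →  cons(cons(b, cons(s(b), b)), a)   [R3 at 2]

cons(cons(b, cons(s(b), b)), a)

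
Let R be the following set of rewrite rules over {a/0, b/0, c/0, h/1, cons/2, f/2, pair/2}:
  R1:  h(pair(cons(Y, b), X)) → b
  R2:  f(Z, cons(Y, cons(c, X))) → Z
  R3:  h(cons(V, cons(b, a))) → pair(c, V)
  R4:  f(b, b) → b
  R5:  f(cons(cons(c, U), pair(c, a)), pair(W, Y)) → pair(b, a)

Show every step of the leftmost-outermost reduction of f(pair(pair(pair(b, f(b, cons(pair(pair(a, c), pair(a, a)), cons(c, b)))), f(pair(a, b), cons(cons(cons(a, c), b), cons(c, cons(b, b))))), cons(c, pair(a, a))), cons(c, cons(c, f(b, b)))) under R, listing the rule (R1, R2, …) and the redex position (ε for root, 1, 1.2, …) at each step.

pair(pair(pair(b, b), pair(a, b)), cons(c, pair(a, a)))

1. f(pair(pair(pair(b, f(b, cons(pair(pair(a, c), pair(a, a)), cons(c, b)))), f(pair(a, b), cons(cons(cons(a, c), b), cons(c, cons(b, b))))), cons(c, pair(a, a))), cons(c, cons(c, f(b, b))))  →  pair(pair(pair(b, f(b, cons(pair(pair(a, c), pair(a, a)), cons(c, b)))), f(pair(a, b), cons(cons(cons(a, c), b), cons(c, cons(b, b))))), cons(c, pair(a, a)))   [R2 at ε]
2. pair(pair(pair(b, f(b, cons(pair(pair(a, c), pair(a, a)), cons(c, b)))), f(pair(a, b), cons(cons(cons(a, c), b), cons(c, cons(b, b))))), cons(c, pair(a, a)))  →  pair(pair(pair(b, b), f(pair(a, b), cons(cons(cons(a, c), b), cons(c, cons(b, b))))), cons(c, pair(a, a)))   [R2 at 1.1.2]
3. pair(pair(pair(b, b), f(pair(a, b), cons(cons(cons(a, c), b), cons(c, cons(b, b))))), cons(c, pair(a, a)))  →  pair(pair(pair(b, b), pair(a, b)), cons(c, pair(a, a)))   [R2 at 1.2]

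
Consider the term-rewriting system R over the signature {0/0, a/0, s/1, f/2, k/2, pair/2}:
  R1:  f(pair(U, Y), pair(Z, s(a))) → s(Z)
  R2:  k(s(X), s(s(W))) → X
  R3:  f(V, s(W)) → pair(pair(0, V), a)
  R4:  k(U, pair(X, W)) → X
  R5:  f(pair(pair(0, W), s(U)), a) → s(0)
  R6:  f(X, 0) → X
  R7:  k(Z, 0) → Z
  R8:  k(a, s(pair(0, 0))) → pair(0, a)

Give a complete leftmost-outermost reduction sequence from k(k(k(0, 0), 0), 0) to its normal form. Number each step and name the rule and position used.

0

1. k(k(k(0, 0), 0), 0)  →  k(k(0, 0), 0)   [R7 at ε]
2. k(k(0, 0), 0)  →  k(0, 0)   [R7 at ε]
3. k(0, 0)  →  0   [R7 at ε]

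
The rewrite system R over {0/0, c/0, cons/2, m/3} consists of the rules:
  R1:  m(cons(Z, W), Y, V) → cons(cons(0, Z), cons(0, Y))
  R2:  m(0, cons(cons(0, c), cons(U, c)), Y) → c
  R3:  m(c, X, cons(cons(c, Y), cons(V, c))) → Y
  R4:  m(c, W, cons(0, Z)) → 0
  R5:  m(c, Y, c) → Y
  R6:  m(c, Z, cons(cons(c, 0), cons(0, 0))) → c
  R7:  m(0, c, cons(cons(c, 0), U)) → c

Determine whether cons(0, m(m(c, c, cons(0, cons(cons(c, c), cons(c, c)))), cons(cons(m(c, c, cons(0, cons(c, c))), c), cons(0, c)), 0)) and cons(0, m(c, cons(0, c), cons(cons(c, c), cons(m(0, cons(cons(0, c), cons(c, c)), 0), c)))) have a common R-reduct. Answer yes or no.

yes — NF(t₁) = cons(0, c), NF(t₂) = cons(0, c)

Reduce t₁ = cons(0, m(m(c, c, cons(0, cons(cons(c, c), cons(c, c)))), cons(cons(m(c, c, cons(0, cons(c, c))), c), cons(0, c)), 0)):
1. cons(0, m(m(c, c, cons(0, cons(cons(c, c), cons(c, c)))), cons(cons(m(c, c, cons(0, cons(c, c))), c), cons(0, c)), 0))  →  cons(0, m(0, cons(cons(m(c, c, cons(0, cons(c, c))), c), cons(0, c)), 0))   [R4 at 2.1]
2. cons(0, m(0, cons(cons(m(c, c, cons(0, cons(c, c))), c), cons(0, c)), 0))  →  cons(0, m(0, cons(cons(0, c), cons(0, c)), 0))   [R4 at 2.2.1.1]
3. cons(0, m(0, cons(cons(0, c), cons(0, c)), 0))  →  cons(0, c)   [R2 at 2]

Reduce t₂ = cons(0, m(c, cons(0, c), cons(cons(c, c), cons(m(0, cons(cons(0, c), cons(c, c)), 0), c)))):
1. cons(0, m(c, cons(0, c), cons(cons(c, c), cons(m(0, cons(cons(0, c), cons(c, c)), 0), c))))  →  cons(0, c)   [R3 at 2]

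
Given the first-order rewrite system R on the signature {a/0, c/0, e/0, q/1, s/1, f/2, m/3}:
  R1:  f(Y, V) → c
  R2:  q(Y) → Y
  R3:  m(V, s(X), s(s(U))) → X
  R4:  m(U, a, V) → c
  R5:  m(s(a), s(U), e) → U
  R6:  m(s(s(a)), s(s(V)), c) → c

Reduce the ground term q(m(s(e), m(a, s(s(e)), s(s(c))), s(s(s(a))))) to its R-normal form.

e

1. q(m(s(e), m(a, s(s(e)), s(s(c))), s(s(s(a)))))  →  m(s(e), m(a, s(s(e)), s(s(c))), s(s(s(a))))   [R2 at ε]
2. m(s(e), m(a, s(s(e)), s(s(c))), s(s(s(a))))  →  m(s(e), s(e), s(s(s(a))))   [R3 at 2]
3. m(s(e), s(e), s(s(s(a))))  →  e   [R3 at ε]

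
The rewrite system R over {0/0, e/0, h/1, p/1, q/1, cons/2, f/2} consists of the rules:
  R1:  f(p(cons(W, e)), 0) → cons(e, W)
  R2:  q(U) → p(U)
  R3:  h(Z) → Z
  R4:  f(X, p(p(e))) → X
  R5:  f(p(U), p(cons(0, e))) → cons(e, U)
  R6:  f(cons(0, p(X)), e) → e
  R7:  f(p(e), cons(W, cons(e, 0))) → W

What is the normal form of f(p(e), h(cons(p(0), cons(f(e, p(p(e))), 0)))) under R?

1. f(p(e), h(cons(p(0), cons(f(e, p(p(e))), 0))))  →  f(p(e), cons(p(0), cons(f(e, p(p(e))), 0)))   [R3 at 2]
2. f(p(e), cons(p(0), cons(f(e, p(p(e))), 0)))  →  f(p(e), cons(p(0), cons(e, 0)))   [R4 at 2.2.1]
3. f(p(e), cons(p(0), cons(e, 0)))  →  p(0)   [R7 at ε]

p(0)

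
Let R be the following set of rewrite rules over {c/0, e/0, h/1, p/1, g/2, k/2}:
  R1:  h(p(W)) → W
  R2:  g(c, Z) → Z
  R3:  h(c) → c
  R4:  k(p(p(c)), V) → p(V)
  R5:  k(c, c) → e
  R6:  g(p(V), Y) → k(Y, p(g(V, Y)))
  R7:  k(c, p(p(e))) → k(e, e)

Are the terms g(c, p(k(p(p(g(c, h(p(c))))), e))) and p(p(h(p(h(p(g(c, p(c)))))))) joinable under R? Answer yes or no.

no — NF(t₁) = p(p(e)), NF(t₂) = p(p(p(c)))

Reduce t₁ = g(c, p(k(p(p(g(c, h(p(c))))), e))):
1. g(c, p(k(p(p(g(c, h(p(c))))), e)))  →  p(k(p(p(g(c, h(p(c))))), e))   [R2 at ε]
2. p(k(p(p(g(c, h(p(c))))), e))  →  p(k(p(p(h(p(c)))), e))   [R2 at 1.1.1.1]
3. p(k(p(p(h(p(c)))), e))  →  p(k(p(p(c)), e))   [R1 at 1.1.1.1]
4. p(k(p(p(c)), e))  →  p(p(e))   [R4 at 1]

Reduce t₂ = p(p(h(p(h(p(g(c, p(c)))))))):
1. p(p(h(p(h(p(g(c, p(c))))))))  →  p(p(h(p(g(c, p(c))))))   [R1 at 1.1]
2. p(p(h(p(g(c, p(c))))))  →  p(p(g(c, p(c))))   [R1 at 1.1]
3. p(p(g(c, p(c))))  →  p(p(p(c)))   [R2 at 1.1]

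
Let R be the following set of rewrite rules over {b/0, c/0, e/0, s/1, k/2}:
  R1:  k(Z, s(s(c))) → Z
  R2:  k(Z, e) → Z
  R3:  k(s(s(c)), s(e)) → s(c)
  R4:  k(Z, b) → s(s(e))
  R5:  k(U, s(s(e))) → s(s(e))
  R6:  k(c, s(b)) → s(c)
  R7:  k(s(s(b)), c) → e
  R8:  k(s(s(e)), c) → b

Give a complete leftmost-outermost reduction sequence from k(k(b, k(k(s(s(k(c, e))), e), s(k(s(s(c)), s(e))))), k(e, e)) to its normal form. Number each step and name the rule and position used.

1. k(k(b, k(k(s(s(k(c, e))), e), s(k(s(s(c)), s(e))))), k(e, e))  →  k(k(b, k(s(s(k(c, e))), s(k(s(s(c)), s(e))))), k(e, e))   [R2 at 1.2.1]
2. k(k(b, k(s(s(k(c, e))), s(k(s(s(c)), s(e))))), k(e, e))  →  k(k(b, k(s(s(c)), s(k(s(s(c)), s(e))))), k(e, e))   [R2 at 1.2.1.1.1]
3. k(k(b, k(s(s(c)), s(k(s(s(c)), s(e))))), k(e, e))  →  k(k(b, k(s(s(c)), s(s(c)))), k(e, e))   [R3 at 1.2.2.1]
4. k(k(b, k(s(s(c)), s(s(c)))), k(e, e))  →  k(k(b, s(s(c))), k(e, e))   [R1 at 1.2]
5. k(k(b, s(s(c))), k(e, e))  →  k(b, k(e, e))   [R1 at 1]
6. k(b, k(e, e))  →  k(b, e)   [R2 at 2]
7. k(b, e)  →  b   [R2 at ε]

b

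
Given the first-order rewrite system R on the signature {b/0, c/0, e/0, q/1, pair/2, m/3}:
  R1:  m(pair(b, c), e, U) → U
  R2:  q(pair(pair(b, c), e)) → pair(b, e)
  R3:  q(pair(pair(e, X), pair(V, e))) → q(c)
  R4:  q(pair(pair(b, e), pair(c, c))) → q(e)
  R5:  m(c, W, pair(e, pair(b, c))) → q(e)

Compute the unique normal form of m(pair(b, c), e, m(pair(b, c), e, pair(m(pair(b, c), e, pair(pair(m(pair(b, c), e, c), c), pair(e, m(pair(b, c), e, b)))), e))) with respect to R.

1. m(pair(b, c), e, m(pair(b, c), e, pair(m(pair(b, c), e, pair(pair(m(pair(b, c), e, c), c), pair(e, m(pair(b, c), e, b)))), e)))  →  m(pair(b, c), e, pair(m(pair(b, c), e, pair(pair(m(pair(b, c), e, c), c), pair(e, m(pair(b, c), e, b)))), e))   [R1 at ε]
2. m(pair(b, c), e, pair(m(pair(b, c), e, pair(pair(m(pair(b, c), e, c), c), pair(e, m(pair(b, c), e, b)))), e))  →  pair(m(pair(b, c), e, pair(pair(m(pair(b, c), e, c), c), pair(e, m(pair(b, c), e, b)))), e)   [R1 at ε]
3. pair(m(pair(b, c), e, pair(pair(m(pair(b, c), e, c), c), pair(e, m(pair(b, c), e, b)))), e)  →  pair(pair(pair(m(pair(b, c), e, c), c), pair(e, m(pair(b, c), e, b))), e)   [R1 at 1]
4. pair(pair(pair(m(pair(b, c), e, c), c), pair(e, m(pair(b, c), e, b))), e)  →  pair(pair(pair(c, c), pair(e, m(pair(b, c), e, b))), e)   [R1 at 1.1.1]
5. pair(pair(pair(c, c), pair(e, m(pair(b, c), e, b))), e)  →  pair(pair(pair(c, c), pair(e, b)), e)   [R1 at 1.2.2]

pair(pair(pair(c, c), pair(e, b)), e)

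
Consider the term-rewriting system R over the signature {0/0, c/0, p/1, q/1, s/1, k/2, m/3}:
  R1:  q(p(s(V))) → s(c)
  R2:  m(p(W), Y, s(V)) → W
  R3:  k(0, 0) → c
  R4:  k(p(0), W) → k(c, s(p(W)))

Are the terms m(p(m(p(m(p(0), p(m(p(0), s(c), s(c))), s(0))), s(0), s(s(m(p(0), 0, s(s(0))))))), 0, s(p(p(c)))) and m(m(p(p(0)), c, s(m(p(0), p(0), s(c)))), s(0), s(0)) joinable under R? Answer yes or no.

yes — NF(t₁) = 0, NF(t₂) = 0

Reduce t₁ = m(p(m(p(m(p(0), p(m(p(0), s(c), s(c))), s(0))), s(0), s(s(m(p(0), 0, s(s(0))))))), 0, s(p(p(c)))):
1. m(p(m(p(m(p(0), p(m(p(0), s(c), s(c))), s(0))), s(0), s(s(m(p(0), 0, s(s(0))))))), 0, s(p(p(c))))  →  m(p(m(p(0), p(m(p(0), s(c), s(c))), s(0))), s(0), s(s(m(p(0), 0, s(s(0))))))   [R2 at ε]
2. m(p(m(p(0), p(m(p(0), s(c), s(c))), s(0))), s(0), s(s(m(p(0), 0, s(s(0))))))  →  m(p(0), p(m(p(0), s(c), s(c))), s(0))   [R2 at ε]
3. m(p(0), p(m(p(0), s(c), s(c))), s(0))  →  0   [R2 at ε]

Reduce t₂ = m(m(p(p(0)), c, s(m(p(0), p(0), s(c)))), s(0), s(0)):
1. m(m(p(p(0)), c, s(m(p(0), p(0), s(c)))), s(0), s(0))  →  m(p(0), s(0), s(0))   [R2 at 1]
2. m(p(0), s(0), s(0))  →  0   [R2 at ε]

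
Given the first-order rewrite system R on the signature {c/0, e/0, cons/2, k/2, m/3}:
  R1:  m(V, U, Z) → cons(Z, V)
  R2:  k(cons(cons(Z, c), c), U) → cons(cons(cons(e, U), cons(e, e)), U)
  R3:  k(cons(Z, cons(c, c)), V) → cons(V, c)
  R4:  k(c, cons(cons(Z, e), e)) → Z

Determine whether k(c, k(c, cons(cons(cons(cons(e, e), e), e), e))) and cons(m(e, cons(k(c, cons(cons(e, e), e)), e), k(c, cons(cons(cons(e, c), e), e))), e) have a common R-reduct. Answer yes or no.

Reduce t₁ = k(c, k(c, cons(cons(cons(cons(e, e), e), e), e))):
1. k(c, k(c, cons(cons(cons(cons(e, e), e), e), e)))  →  k(c, cons(cons(e, e), e))   [R4 at 2]
2. k(c, cons(cons(e, e), e))  →  e   [R4 at ε]

Reduce t₂ = cons(m(e, cons(k(c, cons(cons(e, e), e)), e), k(c, cons(cons(cons(e, c), e), e))), e):
1. cons(m(e, cons(k(c, cons(cons(e, e), e)), e), k(c, cons(cons(cons(e, c), e), e))), e)  →  cons(cons(k(c, cons(cons(cons(e, c), e), e)), e), e)   [R1 at 1]
2. cons(cons(k(c, cons(cons(cons(e, c), e), e)), e), e)  →  cons(cons(cons(e, c), e), e)   [R4 at 1.1]

no — NF(t₁) = e, NF(t₂) = cons(cons(cons(e, c), e), e)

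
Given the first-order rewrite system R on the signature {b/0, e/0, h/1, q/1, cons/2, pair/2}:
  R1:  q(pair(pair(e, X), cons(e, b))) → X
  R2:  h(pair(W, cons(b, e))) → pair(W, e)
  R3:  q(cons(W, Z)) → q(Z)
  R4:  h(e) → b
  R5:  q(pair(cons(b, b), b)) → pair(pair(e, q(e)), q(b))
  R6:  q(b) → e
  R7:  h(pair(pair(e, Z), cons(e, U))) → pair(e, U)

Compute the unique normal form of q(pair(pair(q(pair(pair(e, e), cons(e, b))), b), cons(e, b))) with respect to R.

1. q(pair(pair(q(pair(pair(e, e), cons(e, b))), b), cons(e, b)))  →  q(pair(pair(e, b), cons(e, b)))   [R1 at 1.1.1]
2. q(pair(pair(e, b), cons(e, b)))  →  b   [R1 at ε]

b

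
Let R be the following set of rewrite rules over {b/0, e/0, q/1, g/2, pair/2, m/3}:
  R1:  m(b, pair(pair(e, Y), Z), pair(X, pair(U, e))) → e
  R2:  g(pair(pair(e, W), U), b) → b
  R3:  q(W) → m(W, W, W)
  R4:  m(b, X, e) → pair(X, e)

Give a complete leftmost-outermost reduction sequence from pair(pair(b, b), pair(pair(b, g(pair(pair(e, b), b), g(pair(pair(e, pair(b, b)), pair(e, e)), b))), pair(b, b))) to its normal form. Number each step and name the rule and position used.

1. pair(pair(b, b), pair(pair(b, g(pair(pair(e, b), b), g(pair(pair(e, pair(b, b)), pair(e, e)), b))), pair(b, b)))  →  pair(pair(b, b), pair(pair(b, g(pair(pair(e, b), b), b)), pair(b, b)))   [R2 at 2.1.2.2]
2. pair(pair(b, b), pair(pair(b, g(pair(pair(e, b), b), b)), pair(b, b)))  →  pair(pair(b, b), pair(pair(b, b), pair(b, b)))   [R2 at 2.1.2]

pair(pair(b, b), pair(pair(b, b), pair(b, b)))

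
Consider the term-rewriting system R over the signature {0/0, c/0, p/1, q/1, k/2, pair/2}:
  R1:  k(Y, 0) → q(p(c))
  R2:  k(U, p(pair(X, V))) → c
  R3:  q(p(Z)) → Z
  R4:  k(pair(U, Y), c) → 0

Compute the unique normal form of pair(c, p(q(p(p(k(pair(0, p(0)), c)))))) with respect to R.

1. pair(c, p(q(p(p(k(pair(0, p(0)), c))))))  →  pair(c, p(p(k(pair(0, p(0)), c))))   [R3 at 2.1]
2. pair(c, p(p(k(pair(0, p(0)), c))))  →  pair(c, p(p(0)))   [R4 at 2.1.1]

pair(c, p(p(0)))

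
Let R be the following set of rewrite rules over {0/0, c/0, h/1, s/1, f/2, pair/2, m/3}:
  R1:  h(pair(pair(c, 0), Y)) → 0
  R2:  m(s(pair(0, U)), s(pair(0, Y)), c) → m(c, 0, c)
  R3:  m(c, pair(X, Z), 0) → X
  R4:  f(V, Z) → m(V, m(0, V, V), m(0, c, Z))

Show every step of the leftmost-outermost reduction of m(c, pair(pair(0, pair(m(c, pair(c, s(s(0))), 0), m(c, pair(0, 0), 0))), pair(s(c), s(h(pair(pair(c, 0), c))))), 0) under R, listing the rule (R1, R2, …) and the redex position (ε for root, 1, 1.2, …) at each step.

pair(0, pair(c, 0))

1. m(c, pair(pair(0, pair(m(c, pair(c, s(s(0))), 0), m(c, pair(0, 0), 0))), pair(s(c), s(h(pair(pair(c, 0), c))))), 0)  →  pair(0, pair(m(c, pair(c, s(s(0))), 0), m(c, pair(0, 0), 0)))   [R3 at ε]
2. pair(0, pair(m(c, pair(c, s(s(0))), 0), m(c, pair(0, 0), 0)))  →  pair(0, pair(c, m(c, pair(0, 0), 0)))   [R3 at 2.1]
3. pair(0, pair(c, m(c, pair(0, 0), 0)))  →  pair(0, pair(c, 0))   [R3 at 2.2]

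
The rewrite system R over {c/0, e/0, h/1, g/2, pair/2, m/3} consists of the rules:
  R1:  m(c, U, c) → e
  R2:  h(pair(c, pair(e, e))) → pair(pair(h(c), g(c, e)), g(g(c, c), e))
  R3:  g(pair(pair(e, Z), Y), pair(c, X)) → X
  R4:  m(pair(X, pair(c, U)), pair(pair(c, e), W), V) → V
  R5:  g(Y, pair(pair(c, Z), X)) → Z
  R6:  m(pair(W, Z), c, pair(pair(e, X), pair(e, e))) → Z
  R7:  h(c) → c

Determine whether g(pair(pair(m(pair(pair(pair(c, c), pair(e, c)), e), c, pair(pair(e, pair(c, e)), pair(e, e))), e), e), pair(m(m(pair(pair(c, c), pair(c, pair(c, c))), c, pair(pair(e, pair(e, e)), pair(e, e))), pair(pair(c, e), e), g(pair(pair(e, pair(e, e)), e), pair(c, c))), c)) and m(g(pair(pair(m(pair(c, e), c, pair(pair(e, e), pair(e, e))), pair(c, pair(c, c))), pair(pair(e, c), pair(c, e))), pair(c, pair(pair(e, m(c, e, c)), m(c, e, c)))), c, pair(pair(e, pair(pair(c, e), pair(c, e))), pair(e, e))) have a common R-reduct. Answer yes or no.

no — NF(t₁) = c, NF(t₂) = e

Reduce t₁ = g(pair(pair(m(pair(pair(pair(c, c), pair(e, c)), e), c, pair(pair(e, pair(c, e)), pair(e, e))), e), e), pair(m(m(pair(pair(c, c), pair(c, pair(c, c))), c, pair(pair(e, pair(e, e)), pair(e, e))), pair(pair(c, e), e), g(pair(pair(e, pair(e, e)), e), pair(c, c))), c)):
1. g(pair(pair(m(pair(pair(pair(c, c), pair(e, c)), e), c, pair(pair(e, pair(c, e)), pair(e, e))), e), e), pair(m(m(pair(pair(c, c), pair(c, pair(c, c))), c, pair(pair(e, pair(e, e)), pair(e, e))), pair(pair(c, e), e), g(pair(pair(e, pair(e, e)), e), pair(c, c))), c))  →  g(pair(pair(e, e), e), pair(m(m(pair(pair(c, c), pair(c, pair(c, c))), c, pair(pair(e, pair(e, e)), pair(e, e))), pair(pair(c, e), e), g(pair(pair(e, pair(e, e)), e), pair(c, c))), c))   [R6 at 1.1.1]
2. g(pair(pair(e, e), e), pair(m(m(pair(pair(c, c), pair(c, pair(c, c))), c, pair(pair(e, pair(e, e)), pair(e, e))), pair(pair(c, e), e), g(pair(pair(e, pair(e, e)), e), pair(c, c))), c))  →  g(pair(pair(e, e), e), pair(m(pair(c, pair(c, c)), pair(pair(c, e), e), g(pair(pair(e, pair(e, e)), e), pair(c, c))), c))   [R6 at 2.1.1]
3. g(pair(pair(e, e), e), pair(m(pair(c, pair(c, c)), pair(pair(c, e), e), g(pair(pair(e, pair(e, e)), e), pair(c, c))), c))  →  g(pair(pair(e, e), e), pair(g(pair(pair(e, pair(e, e)), e), pair(c, c)), c))   [R4 at 2.1]
4. g(pair(pair(e, e), e), pair(g(pair(pair(e, pair(e, e)), e), pair(c, c)), c))  →  g(pair(pair(e, e), e), pair(c, c))   [R3 at 2.1]
5. g(pair(pair(e, e), e), pair(c, c))  →  c   [R3 at ε]

Reduce t₂ = m(g(pair(pair(m(pair(c, e), c, pair(pair(e, e), pair(e, e))), pair(c, pair(c, c))), pair(pair(e, c), pair(c, e))), pair(c, pair(pair(e, m(c, e, c)), m(c, e, c)))), c, pair(pair(e, pair(pair(c, e), pair(c, e))), pair(e, e))):
1. m(g(pair(pair(m(pair(c, e), c, pair(pair(e, e), pair(e, e))), pair(c, pair(c, c))), pair(pair(e, c), pair(c, e))), pair(c, pair(pair(e, m(c, e, c)), m(c, e, c)))), c, pair(pair(e, pair(pair(c, e), pair(c, e))), pair(e, e)))  →  m(g(pair(pair(e, pair(c, pair(c, c))), pair(pair(e, c), pair(c, e))), pair(c, pair(pair(e, m(c, e, c)), m(c, e, c)))), c, pair(pair(e, pair(pair(c, e), pair(c, e))), pair(e, e)))   [R6 at 1.1.1.1]
2. m(g(pair(pair(e, pair(c, pair(c, c))), pair(pair(e, c), pair(c, e))), pair(c, pair(pair(e, m(c, e, c)), m(c, e, c)))), c, pair(pair(e, pair(pair(c, e), pair(c, e))), pair(e, e)))  →  m(pair(pair(e, m(c, e, c)), m(c, e, c)), c, pair(pair(e, pair(pair(c, e), pair(c, e))), pair(e, e)))   [R3 at 1]
3. m(pair(pair(e, m(c, e, c)), m(c, e, c)), c, pair(pair(e, pair(pair(c, e), pair(c, e))), pair(e, e)))  →  m(c, e, c)   [R6 at ε]
4. m(c, e, c)  →  e   [R1 at ε]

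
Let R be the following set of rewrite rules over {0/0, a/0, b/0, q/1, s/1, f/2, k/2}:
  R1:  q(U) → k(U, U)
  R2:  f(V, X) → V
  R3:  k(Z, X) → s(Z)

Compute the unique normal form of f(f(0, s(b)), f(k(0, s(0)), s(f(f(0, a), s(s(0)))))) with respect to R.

1. f(f(0, s(b)), f(k(0, s(0)), s(f(f(0, a), s(s(0))))))  →  f(0, s(b))   [R2 at ε]
2. f(0, s(b))  →  0   [R2 at ε]

0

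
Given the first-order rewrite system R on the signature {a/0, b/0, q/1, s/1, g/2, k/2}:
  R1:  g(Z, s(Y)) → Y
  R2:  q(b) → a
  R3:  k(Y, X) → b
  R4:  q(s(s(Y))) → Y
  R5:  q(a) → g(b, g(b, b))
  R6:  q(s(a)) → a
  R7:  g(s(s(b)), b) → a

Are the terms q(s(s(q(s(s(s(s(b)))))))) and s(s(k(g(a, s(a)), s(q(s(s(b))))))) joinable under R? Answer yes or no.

yes — NF(t₁) = s(s(b)), NF(t₂) = s(s(b))

Reduce t₁ = q(s(s(q(s(s(s(s(b)))))))):
1. q(s(s(q(s(s(s(s(b))))))))  →  q(s(s(s(s(b)))))   [R4 at ε]
2. q(s(s(s(s(b)))))  →  s(s(b))   [R4 at ε]

Reduce t₂ = s(s(k(g(a, s(a)), s(q(s(s(b))))))):
1. s(s(k(g(a, s(a)), s(q(s(s(b)))))))  →  s(s(b))   [R3 at 1.1]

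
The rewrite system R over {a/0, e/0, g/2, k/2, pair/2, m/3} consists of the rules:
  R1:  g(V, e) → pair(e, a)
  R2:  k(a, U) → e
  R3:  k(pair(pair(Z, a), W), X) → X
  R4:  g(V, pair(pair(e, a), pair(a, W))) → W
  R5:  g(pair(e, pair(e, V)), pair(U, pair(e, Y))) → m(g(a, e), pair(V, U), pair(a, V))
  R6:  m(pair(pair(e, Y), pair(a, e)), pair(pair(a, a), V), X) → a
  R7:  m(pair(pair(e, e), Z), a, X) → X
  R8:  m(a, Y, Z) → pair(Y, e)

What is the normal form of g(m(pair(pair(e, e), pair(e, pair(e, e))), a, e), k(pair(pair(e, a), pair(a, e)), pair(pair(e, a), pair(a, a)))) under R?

1. g(m(pair(pair(e, e), pair(e, pair(e, e))), a, e), k(pair(pair(e, a), pair(a, e)), pair(pair(e, a), pair(a, a))))  →  g(e, k(pair(pair(e, a), pair(a, e)), pair(pair(e, a), pair(a, a))))   [R7 at 1]
2. g(e, k(pair(pair(e, a), pair(a, e)), pair(pair(e, a), pair(a, a))))  →  g(e, pair(pair(e, a), pair(a, a)))   [R3 at 2]
3. g(e, pair(pair(e, a), pair(a, a)))  →  a   [R4 at ε]

a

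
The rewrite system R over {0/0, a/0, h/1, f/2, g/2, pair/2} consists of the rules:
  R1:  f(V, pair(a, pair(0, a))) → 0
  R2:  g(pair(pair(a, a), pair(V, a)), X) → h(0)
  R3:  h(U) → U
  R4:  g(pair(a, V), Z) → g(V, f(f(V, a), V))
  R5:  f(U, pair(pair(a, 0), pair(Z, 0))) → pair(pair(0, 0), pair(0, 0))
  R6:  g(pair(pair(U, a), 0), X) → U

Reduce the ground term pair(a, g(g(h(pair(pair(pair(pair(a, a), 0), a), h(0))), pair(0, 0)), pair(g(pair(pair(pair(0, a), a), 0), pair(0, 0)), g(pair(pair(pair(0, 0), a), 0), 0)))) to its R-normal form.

1. pair(a, g(g(h(pair(pair(pair(pair(a, a), 0), a), h(0))), pair(0, 0)), pair(g(pair(pair(pair(0, a), a), 0), pair(0, 0)), g(pair(pair(pair(0, 0), a), 0), 0))))  →  pair(a, g(g(pair(pair(pair(pair(a, a), 0), a), h(0)), pair(0, 0)), pair(g(pair(pair(pair(0, a), a), 0), pair(0, 0)), g(pair(pair(pair(0, 0), a), 0), 0))))   [R3 at 2.1.1]
2. pair(a, g(g(pair(pair(pair(pair(a, a), 0), a), h(0)), pair(0, 0)), pair(g(pair(pair(pair(0, a), a), 0), pair(0, 0)), g(pair(pair(pair(0, 0), a), 0), 0))))  →  pair(a, g(g(pair(pair(pair(pair(a, a), 0), a), 0), pair(0, 0)), pair(g(pair(pair(pair(0, a), a), 0), pair(0, 0)), g(pair(pair(pair(0, 0), a), 0), 0))))   [R3 at 2.1.1.2]
3. pair(a, g(g(pair(pair(pair(pair(a, a), 0), a), 0), pair(0, 0)), pair(g(pair(pair(pair(0, a), a), 0), pair(0, 0)), g(pair(pair(pair(0, 0), a), 0), 0))))  →  pair(a, g(pair(pair(a, a), 0), pair(g(pair(pair(pair(0, a), a), 0), pair(0, 0)), g(pair(pair(pair(0, 0), a), 0), 0))))   [R6 at 2.1]
4. pair(a, g(pair(pair(a, a), 0), pair(g(pair(pair(pair(0, a), a), 0), pair(0, 0)), g(pair(pair(pair(0, 0), a), 0), 0))))  →  pair(a, a)   [R6 at 2]

pair(a, a)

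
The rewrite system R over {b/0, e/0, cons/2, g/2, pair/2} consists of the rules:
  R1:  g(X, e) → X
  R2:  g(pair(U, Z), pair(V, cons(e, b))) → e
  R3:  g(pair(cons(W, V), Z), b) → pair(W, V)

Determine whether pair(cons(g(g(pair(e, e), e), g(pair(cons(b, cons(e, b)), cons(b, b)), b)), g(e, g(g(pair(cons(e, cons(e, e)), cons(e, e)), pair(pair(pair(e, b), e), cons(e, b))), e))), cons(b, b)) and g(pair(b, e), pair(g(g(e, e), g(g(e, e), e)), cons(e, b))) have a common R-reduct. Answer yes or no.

no — NF(t₁) = pair(cons(e, e), cons(b, b)), NF(t₂) = e

Reduce t₁ = pair(cons(g(g(pair(e, e), e), g(pair(cons(b, cons(e, b)), cons(b, b)), b)), g(e, g(g(pair(cons(e, cons(e, e)), cons(e, e)), pair(pair(pair(e, b), e), cons(e, b))), e))), cons(b, b)):
1. pair(cons(g(g(pair(e, e), e), g(pair(cons(b, cons(e, b)), cons(b, b)), b)), g(e, g(g(pair(cons(e, cons(e, e)), cons(e, e)), pair(pair(pair(e, b), e), cons(e, b))), e))), cons(b, b))  →  pair(cons(g(pair(e, e), g(pair(cons(b, cons(e, b)), cons(b, b)), b)), g(e, g(g(pair(cons(e, cons(e, e)), cons(e, e)), pair(pair(pair(e, b), e), cons(e, b))), e))), cons(b, b))   [R1 at 1.1.1]
2. pair(cons(g(pair(e, e), g(pair(cons(b, cons(e, b)), cons(b, b)), b)), g(e, g(g(pair(cons(e, cons(e, e)), cons(e, e)), pair(pair(pair(e, b), e), cons(e, b))), e))), cons(b, b))  →  pair(cons(g(pair(e, e), pair(b, cons(e, b))), g(e, g(g(pair(cons(e, cons(e, e)), cons(e, e)), pair(pair(pair(e, b), e), cons(e, b))), e))), cons(b, b))   [R3 at 1.1.2]
3. pair(cons(g(pair(e, e), pair(b, cons(e, b))), g(e, g(g(pair(cons(e, cons(e, e)), cons(e, e)), pair(pair(pair(e, b), e), cons(e, b))), e))), cons(b, b))  →  pair(cons(e, g(e, g(g(pair(cons(e, cons(e, e)), cons(e, e)), pair(pair(pair(e, b), e), cons(e, b))), e))), cons(b, b))   [R2 at 1.1]
4. pair(cons(e, g(e, g(g(pair(cons(e, cons(e, e)), cons(e, e)), pair(pair(pair(e, b), e), cons(e, b))), e))), cons(b, b))  →  pair(cons(e, g(e, g(pair(cons(e, cons(e, e)), cons(e, e)), pair(pair(pair(e, b), e), cons(e, b))))), cons(b, b))   [R1 at 1.2.2]
5. pair(cons(e, g(e, g(pair(cons(e, cons(e, e)), cons(e, e)), pair(pair(pair(e, b), e), cons(e, b))))), cons(b, b))  →  pair(cons(e, g(e, e)), cons(b, b))   [R2 at 1.2.2]
6. pair(cons(e, g(e, e)), cons(b, b))  →  pair(cons(e, e), cons(b, b))   [R1 at 1.2]

Reduce t₂ = g(pair(b, e), pair(g(g(e, e), g(g(e, e), e)), cons(e, b))):
1. g(pair(b, e), pair(g(g(e, e), g(g(e, e), e)), cons(e, b)))  →  e   [R2 at ε]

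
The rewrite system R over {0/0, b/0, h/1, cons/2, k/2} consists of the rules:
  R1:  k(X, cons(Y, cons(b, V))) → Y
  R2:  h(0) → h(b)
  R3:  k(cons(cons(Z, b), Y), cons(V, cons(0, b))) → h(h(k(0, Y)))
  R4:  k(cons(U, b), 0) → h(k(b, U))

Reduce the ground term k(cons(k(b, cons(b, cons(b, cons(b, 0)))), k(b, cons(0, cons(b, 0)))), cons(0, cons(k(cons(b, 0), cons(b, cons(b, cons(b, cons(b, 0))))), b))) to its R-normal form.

1. k(cons(k(b, cons(b, cons(b, cons(b, 0)))), k(b, cons(0, cons(b, 0)))), cons(0, cons(k(cons(b, 0), cons(b, cons(b, cons(b, cons(b, 0))))), b)))  →  k(cons(b, k(b, cons(0, cons(b, 0)))), cons(0, cons(k(cons(b, 0), cons(b, cons(b, cons(b, cons(b, 0))))), b)))   [R1 at 1.1]
2. k(cons(b, k(b, cons(0, cons(b, 0)))), cons(0, cons(k(cons(b, 0), cons(b, cons(b, cons(b, cons(b, 0))))), b)))  →  k(cons(b, 0), cons(0, cons(k(cons(b, 0), cons(b, cons(b, cons(b, cons(b, 0))))), b)))   [R1 at 1.2]
3. k(cons(b, 0), cons(0, cons(k(cons(b, 0), cons(b, cons(b, cons(b, cons(b, 0))))), b)))  →  k(cons(b, 0), cons(0, cons(b, b)))   [R1 at 2.2.1]
4. k(cons(b, 0), cons(0, cons(b, b)))  →  0   [R1 at ε]

0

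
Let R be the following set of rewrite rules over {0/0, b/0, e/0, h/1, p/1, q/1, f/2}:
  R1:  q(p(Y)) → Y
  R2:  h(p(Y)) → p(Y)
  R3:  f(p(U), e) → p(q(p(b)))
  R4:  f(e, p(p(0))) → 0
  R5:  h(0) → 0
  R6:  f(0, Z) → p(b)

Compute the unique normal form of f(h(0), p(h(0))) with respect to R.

p(b)

1. f(h(0), p(h(0)))  →  f(0, p(h(0)))   [R5 at 1]
2. f(0, p(h(0)))  →  p(b)   [R6 at ε]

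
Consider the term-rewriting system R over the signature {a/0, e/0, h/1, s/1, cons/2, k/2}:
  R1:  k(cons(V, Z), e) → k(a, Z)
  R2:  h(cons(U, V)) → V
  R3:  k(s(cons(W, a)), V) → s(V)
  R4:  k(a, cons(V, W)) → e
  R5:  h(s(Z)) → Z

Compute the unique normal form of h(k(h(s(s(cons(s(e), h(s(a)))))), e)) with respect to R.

1. h(k(h(s(s(cons(s(e), h(s(a)))))), e))  →  h(k(s(cons(s(e), h(s(a)))), e))   [R5 at 1.1]
2. h(k(s(cons(s(e), h(s(a)))), e))  →  h(k(s(cons(s(e), a)), e))   [R5 at 1.1.1.2]
3. h(k(s(cons(s(e), a)), e))  →  h(s(e))   [R3 at 1]
4. h(s(e))  →  e   [R5 at ε]

e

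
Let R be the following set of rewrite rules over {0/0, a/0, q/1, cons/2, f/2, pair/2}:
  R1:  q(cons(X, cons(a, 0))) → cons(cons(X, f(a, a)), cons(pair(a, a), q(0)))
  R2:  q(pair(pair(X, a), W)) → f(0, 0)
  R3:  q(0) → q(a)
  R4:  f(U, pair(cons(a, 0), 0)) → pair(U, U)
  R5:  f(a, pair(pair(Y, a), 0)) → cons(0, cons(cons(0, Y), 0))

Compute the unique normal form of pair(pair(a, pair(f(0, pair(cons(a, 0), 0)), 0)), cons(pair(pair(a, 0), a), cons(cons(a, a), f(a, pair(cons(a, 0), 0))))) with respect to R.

1. pair(pair(a, pair(f(0, pair(cons(a, 0), 0)), 0)), cons(pair(pair(a, 0), a), cons(cons(a, a), f(a, pair(cons(a, 0), 0)))))  →  pair(pair(a, pair(pair(0, 0), 0)), cons(pair(pair(a, 0), a), cons(cons(a, a), f(a, pair(cons(a, 0), 0)))))   [R4 at 1.2.1]
2. pair(pair(a, pair(pair(0, 0), 0)), cons(pair(pair(a, 0), a), cons(cons(a, a), f(a, pair(cons(a, 0), 0)))))  →  pair(pair(a, pair(pair(0, 0), 0)), cons(pair(pair(a, 0), a), cons(cons(a, a), pair(a, a))))   [R4 at 2.2.2]

pair(pair(a, pair(pair(0, 0), 0)), cons(pair(pair(a, 0), a), cons(cons(a, a), pair(a, a))))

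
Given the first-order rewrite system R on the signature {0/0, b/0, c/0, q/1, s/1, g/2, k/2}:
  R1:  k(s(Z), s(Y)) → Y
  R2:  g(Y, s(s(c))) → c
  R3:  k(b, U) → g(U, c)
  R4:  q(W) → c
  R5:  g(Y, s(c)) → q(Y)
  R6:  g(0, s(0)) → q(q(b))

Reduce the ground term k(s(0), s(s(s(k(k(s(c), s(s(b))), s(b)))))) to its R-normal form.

1. k(s(0), s(s(s(k(k(s(c), s(s(b))), s(b))))))  →  s(s(k(k(s(c), s(s(b))), s(b))))   [R1 at ε]
2. s(s(k(k(s(c), s(s(b))), s(b))))  →  s(s(k(s(b), s(b))))   [R1 at 1.1.1]
3. s(s(k(s(b), s(b))))  →  s(s(b))   [R1 at 1.1]

s(s(b))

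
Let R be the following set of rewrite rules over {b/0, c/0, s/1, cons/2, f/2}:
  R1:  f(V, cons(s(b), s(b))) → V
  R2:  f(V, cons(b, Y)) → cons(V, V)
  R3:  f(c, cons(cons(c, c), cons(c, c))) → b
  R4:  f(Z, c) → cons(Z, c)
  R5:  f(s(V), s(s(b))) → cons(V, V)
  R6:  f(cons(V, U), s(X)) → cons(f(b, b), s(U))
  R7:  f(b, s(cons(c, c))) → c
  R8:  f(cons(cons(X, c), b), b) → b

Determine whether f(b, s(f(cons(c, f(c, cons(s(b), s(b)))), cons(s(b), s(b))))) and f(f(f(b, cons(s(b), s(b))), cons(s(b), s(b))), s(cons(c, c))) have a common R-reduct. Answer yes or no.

yes — NF(t₁) = c, NF(t₂) = c

Reduce t₁ = f(b, s(f(cons(c, f(c, cons(s(b), s(b)))), cons(s(b), s(b))))):
1. f(b, s(f(cons(c, f(c, cons(s(b), s(b)))), cons(s(b), s(b)))))  →  f(b, s(cons(c, f(c, cons(s(b), s(b))))))   [R1 at 2.1]
2. f(b, s(cons(c, f(c, cons(s(b), s(b))))))  →  f(b, s(cons(c, c)))   [R1 at 2.1.2]
3. f(b, s(cons(c, c)))  →  c   [R7 at ε]

Reduce t₂ = f(f(f(b, cons(s(b), s(b))), cons(s(b), s(b))), s(cons(c, c))):
1. f(f(f(b, cons(s(b), s(b))), cons(s(b), s(b))), s(cons(c, c)))  →  f(f(b, cons(s(b), s(b))), s(cons(c, c)))   [R1 at 1]
2. f(f(b, cons(s(b), s(b))), s(cons(c, c)))  →  f(b, s(cons(c, c)))   [R1 at 1]
3. f(b, s(cons(c, c)))  →  c   [R7 at ε]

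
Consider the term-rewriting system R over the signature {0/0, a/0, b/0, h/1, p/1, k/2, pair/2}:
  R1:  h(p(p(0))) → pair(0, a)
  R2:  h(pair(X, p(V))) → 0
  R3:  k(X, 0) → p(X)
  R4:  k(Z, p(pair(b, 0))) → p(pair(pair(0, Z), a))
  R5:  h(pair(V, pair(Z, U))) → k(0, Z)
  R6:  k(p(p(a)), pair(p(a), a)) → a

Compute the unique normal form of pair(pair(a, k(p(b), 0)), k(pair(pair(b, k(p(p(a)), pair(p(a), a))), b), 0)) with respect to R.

pair(pair(a, p(p(b))), p(pair(pair(b, a), b)))

1. pair(pair(a, k(p(b), 0)), k(pair(pair(b, k(p(p(a)), pair(p(a), a))), b), 0))  →  pair(pair(a, p(p(b))), k(pair(pair(b, k(p(p(a)), pair(p(a), a))), b), 0))   [R3 at 1.2]
2. pair(pair(a, p(p(b))), k(pair(pair(b, k(p(p(a)), pair(p(a), a))), b), 0))  →  pair(pair(a, p(p(b))), p(pair(pair(b, k(p(p(a)), pair(p(a), a))), b)))   [R3 at 2]
3. pair(pair(a, p(p(b))), p(pair(pair(b, k(p(p(a)), pair(p(a), a))), b)))  →  pair(pair(a, p(p(b))), p(pair(pair(b, a), b)))   [R6 at 2.1.1.2]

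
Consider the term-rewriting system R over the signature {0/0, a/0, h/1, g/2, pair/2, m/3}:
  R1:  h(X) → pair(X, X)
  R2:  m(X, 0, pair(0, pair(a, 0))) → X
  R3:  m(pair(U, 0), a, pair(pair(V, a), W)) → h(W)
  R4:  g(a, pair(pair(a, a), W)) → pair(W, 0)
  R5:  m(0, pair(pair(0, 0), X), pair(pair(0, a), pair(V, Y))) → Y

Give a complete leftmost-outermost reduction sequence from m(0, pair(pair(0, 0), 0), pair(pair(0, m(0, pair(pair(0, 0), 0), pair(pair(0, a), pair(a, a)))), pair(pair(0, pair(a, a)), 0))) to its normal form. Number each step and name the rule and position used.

0

1. m(0, pair(pair(0, 0), 0), pair(pair(0, m(0, pair(pair(0, 0), 0), pair(pair(0, a), pair(a, a)))), pair(pair(0, pair(a, a)), 0)))  →  m(0, pair(pair(0, 0), 0), pair(pair(0, a), pair(pair(0, pair(a, a)), 0)))   [R5 at 3.1.2]
2. m(0, pair(pair(0, 0), 0), pair(pair(0, a), pair(pair(0, pair(a, a)), 0)))  →  0   [R5 at ε]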